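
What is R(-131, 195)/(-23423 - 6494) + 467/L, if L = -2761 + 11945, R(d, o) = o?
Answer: 12180359/274757728 ≈ 0.044331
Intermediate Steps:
L = 9184
R(-131, 195)/(-23423 - 6494) + 467/L = 195/(-23423 - 6494) + 467/9184 = 195/(-29917) + 467*(1/9184) = 195*(-1/29917) + 467/9184 = -195/29917 + 467/9184 = 12180359/274757728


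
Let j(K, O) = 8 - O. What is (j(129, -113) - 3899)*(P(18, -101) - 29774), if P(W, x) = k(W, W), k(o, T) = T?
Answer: 112418168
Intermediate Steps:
P(W, x) = W
(j(129, -113) - 3899)*(P(18, -101) - 29774) = ((8 - 1*(-113)) - 3899)*(18 - 29774) = ((8 + 113) - 3899)*(-29756) = (121 - 3899)*(-29756) = -3778*(-29756) = 112418168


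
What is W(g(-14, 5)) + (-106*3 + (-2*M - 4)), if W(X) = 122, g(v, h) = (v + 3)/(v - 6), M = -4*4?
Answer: -168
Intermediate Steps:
M = -16
g(v, h) = (3 + v)/(-6 + v)
W(g(-14, 5)) + (-106*3 + (-2*M - 4)) = 122 + (-106*3 + (-2*(-16) - 4)) = 122 + (-318 + (32 - 4)) = 122 + (-318 + 28) = 122 - 290 = -168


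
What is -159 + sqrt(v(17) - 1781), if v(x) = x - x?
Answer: -159 + I*sqrt(1781) ≈ -159.0 + 42.202*I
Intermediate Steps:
v(x) = 0
-159 + sqrt(v(17) - 1781) = -159 + sqrt(0 - 1781) = -159 + sqrt(-1781) = -159 + I*sqrt(1781)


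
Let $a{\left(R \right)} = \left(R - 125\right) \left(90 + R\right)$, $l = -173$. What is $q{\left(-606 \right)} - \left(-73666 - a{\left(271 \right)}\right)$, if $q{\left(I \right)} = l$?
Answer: $126199$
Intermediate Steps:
$a{\left(R \right)} = \left(-125 + R\right) \left(90 + R\right)$
$q{\left(I \right)} = -173$
$q{\left(-606 \right)} - \left(-73666 - a{\left(271 \right)}\right) = -173 - \left(-73666 - \left(-11250 + 271^{2} - 9485\right)\right) = -173 - \left(-73666 - \left(-11250 + 73441 - 9485\right)\right) = -173 - \left(-73666 - 52706\right) = -173 - -126372 = -173 + 126372 = 126199$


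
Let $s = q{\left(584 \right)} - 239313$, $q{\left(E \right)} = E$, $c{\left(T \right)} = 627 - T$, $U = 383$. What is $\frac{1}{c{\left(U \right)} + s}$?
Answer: $- \frac{1}{238485} \approx -4.1931 \cdot 10^{-6}$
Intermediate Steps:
$s = -238729$ ($s = 584 - 239313 = -238729$)
$\frac{1}{c{\left(U \right)} + s} = \frac{1}{\left(627 - 383\right) - 238729} = \frac{1}{244 - 238729} = \frac{1}{-238485} = - \frac{1}{238485}$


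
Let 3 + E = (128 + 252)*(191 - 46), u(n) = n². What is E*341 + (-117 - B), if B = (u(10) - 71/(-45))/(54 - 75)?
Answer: 2536375253/135 ≈ 1.8788e+7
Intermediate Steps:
E = 55097 (E = -3 + (128 + 252)*(191 - 46) = -3 + 380*145 = -3 + 55100 = 55097)
B = -653/135 (B = (10² - 71/(-45))/(54 - 75) = (100 - 71*(-1/45))/(-21) = (100 + 71/45)*(-1/21) = (4571/45)*(-1/21) = -653/135 ≈ -4.8370)
E*341 + (-117 - B) = 55097*341 + (-117 - 1*(-653/135)) = 18788077 + (-117 + 653/135) = 18788077 - 15142/135 = 2536375253/135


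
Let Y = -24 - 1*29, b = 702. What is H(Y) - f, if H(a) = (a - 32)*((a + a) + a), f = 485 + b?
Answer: 12328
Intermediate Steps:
f = 1187 (f = 485 + 702 = 1187)
Y = -53 (Y = -24 - 29 = -53)
H(a) = 3*a*(-32 + a) (H(a) = (-32 + a)*(2*a + a) = (-32 + a)*(3*a) = 3*a*(-32 + a))
H(Y) - f = 3*(-53)*(-32 - 53) - 1*1187 = 3*(-53)*(-85) - 1187 = 13515 - 1187 = 12328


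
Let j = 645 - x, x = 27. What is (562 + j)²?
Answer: 1392400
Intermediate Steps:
j = 618 (j = 645 - 1*27 = 645 - 27 = 618)
(562 + j)² = (562 + 618)² = 1180² = 1392400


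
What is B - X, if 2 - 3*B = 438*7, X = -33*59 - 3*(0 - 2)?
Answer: 2759/3 ≈ 919.67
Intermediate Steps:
X = -1941 (X = -1947 - 3*(-2) = -1947 + 6 = -1941)
B = -3064/3 (B = ⅔ - 146*7 = ⅔ - ⅓*3066 = ⅔ - 1022 = -3064/3 ≈ -1021.3)
B - X = -3064/3 - 1*(-1941) = -3064/3 + 1941 = 2759/3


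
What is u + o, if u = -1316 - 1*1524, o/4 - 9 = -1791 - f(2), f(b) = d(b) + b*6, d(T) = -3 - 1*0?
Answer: -10004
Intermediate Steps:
d(T) = -3 (d(T) = -3 + 0 = -3)
f(b) = -3 + 6*b (f(b) = -3 + b*6 = -3 + 6*b)
o = -7164 (o = 36 + 4*(-1791 - (-3 + 6*2)) = 36 + 4*(-1791 - (-3 + 12)) = 36 + 4*(-1791 - 1*9) = 36 + 4*(-1791 - 9) = 36 + 4*(-1800) = 36 - 7200 = -7164)
u = -2840 (u = -1316 - 1524 = -2840)
u + o = -2840 - 7164 = -10004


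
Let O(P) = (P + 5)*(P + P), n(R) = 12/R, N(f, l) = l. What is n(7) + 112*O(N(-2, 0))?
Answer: 12/7 ≈ 1.7143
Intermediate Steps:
O(P) = 2*P*(5 + P) (O(P) = (5 + P)*(2*P) = 2*P*(5 + P))
n(7) + 112*O(N(-2, 0)) = 12/7 + 112*(2*0*(5 + 0)) = 12*(⅐) + 112*(2*0*5) = 12/7 + 112*0 = 12/7 + 0 = 12/7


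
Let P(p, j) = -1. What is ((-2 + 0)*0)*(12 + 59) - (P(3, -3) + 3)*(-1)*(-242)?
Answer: -484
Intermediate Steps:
((-2 + 0)*0)*(12 + 59) - (P(3, -3) + 3)*(-1)*(-242) = ((-2 + 0)*0)*(12 + 59) - (-1 + 3)*(-1)*(-242) = -2*0*71 - 2*(-1)*(-242) = 0*71 - (-2)*(-242) = 0 - 1*484 = 0 - 484 = -484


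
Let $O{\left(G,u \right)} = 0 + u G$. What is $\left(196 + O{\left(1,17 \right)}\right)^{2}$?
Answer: $45369$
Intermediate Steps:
$O{\left(G,u \right)} = G u$ ($O{\left(G,u \right)} = 0 + G u = G u$)
$\left(196 + O{\left(1,17 \right)}\right)^{2} = \left(196 + 1 \cdot 17\right)^{2} = \left(196 + 17\right)^{2} = 213^{2} = 45369$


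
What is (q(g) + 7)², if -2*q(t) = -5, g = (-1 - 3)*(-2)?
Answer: 361/4 ≈ 90.250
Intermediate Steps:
g = 8 (g = -4*(-2) = 8)
q(t) = 5/2 (q(t) = -½*(-5) = 5/2)
(q(g) + 7)² = (5/2 + 7)² = (19/2)² = 361/4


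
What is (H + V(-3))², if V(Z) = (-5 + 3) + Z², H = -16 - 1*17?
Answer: 676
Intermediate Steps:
H = -33 (H = -16 - 17 = -33)
V(Z) = -2 + Z²
(H + V(-3))² = (-33 + (-2 + (-3)²))² = (-33 + (-2 + 9))² = (-33 + 7)² = (-26)² = 676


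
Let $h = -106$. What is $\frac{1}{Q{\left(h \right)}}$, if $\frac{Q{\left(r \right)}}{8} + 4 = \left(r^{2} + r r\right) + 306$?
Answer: $\frac{1}{182192} \approx 5.4887 \cdot 10^{-6}$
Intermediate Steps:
$Q{\left(r \right)} = 2416 + 16 r^{2}$ ($Q{\left(r \right)} = -32 + 8 \left(\left(r^{2} + r r\right) + 306\right) = -32 + 8 \left(\left(r^{2} + r^{2}\right) + 306\right) = -32 + 8 \left(2 r^{2} + 306\right) = -32 + 8 \left(306 + 2 r^{2}\right) = -32 + \left(2448 + 16 r^{2}\right) = 2416 + 16 r^{2}$)
$\frac{1}{Q{\left(h \right)}} = \frac{1}{2416 + 16 \left(-106\right)^{2}} = \frac{1}{2416 + 16 \cdot 11236} = \frac{1}{2416 + 179776} = \frac{1}{182192}$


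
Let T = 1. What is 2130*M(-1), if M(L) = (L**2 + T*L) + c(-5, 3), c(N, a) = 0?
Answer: 0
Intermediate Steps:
M(L) = L + L**2 (M(L) = (L**2 + 1*L) + 0 = (L**2 + L) + 0 = (L + L**2) + 0 = L + L**2)
2130*M(-1) = 2130*(-(1 - 1)) = 2130*(-1*0) = 2130*0 = 0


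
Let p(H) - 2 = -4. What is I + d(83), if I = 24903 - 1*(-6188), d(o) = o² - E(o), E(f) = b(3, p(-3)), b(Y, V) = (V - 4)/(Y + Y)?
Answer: 37981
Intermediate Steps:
p(H) = -2 (p(H) = 2 - 4 = -2)
b(Y, V) = (-4 + V)/(2*Y) (b(Y, V) = (-4 + V)/((2*Y)) = (-4 + V)*(1/(2*Y)) = (-4 + V)/(2*Y))
E(f) = -1 (E(f) = (½)*(-4 - 2)/3 = (½)*(⅓)*(-6) = -1)
d(o) = 1 + o² (d(o) = o² - 1*(-1) = o² + 1 = 1 + o²)
I = 31091 (I = 24903 + 6188 = 31091)
I + d(83) = 31091 + (1 + 83²) = 31091 + (1 + 6889) = 31091 + 6890 = 37981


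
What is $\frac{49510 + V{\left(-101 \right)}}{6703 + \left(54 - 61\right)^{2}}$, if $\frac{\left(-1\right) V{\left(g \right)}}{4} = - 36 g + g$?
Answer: $\frac{17685}{3376} \approx 5.2384$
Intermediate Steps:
$V{\left(g \right)} = 140 g$ ($V{\left(g \right)} = - 4 \left(- 36 g + g\right) = - 4 \left(- 35 g\right) = 140 g$)
$\frac{49510 + V{\left(-101 \right)}}{6703 + \left(54 - 61\right)^{2}} = \frac{49510 + 140 \left(-101\right)}{6703 + \left(54 - 61\right)^{2}} = \frac{49510 - 14140}{6703 + \left(-7\right)^{2}} = \frac{35370}{6703 + 49} = \frac{35370}{6752} = 35370 \cdot \frac{1}{6752} = \frac{17685}{3376}$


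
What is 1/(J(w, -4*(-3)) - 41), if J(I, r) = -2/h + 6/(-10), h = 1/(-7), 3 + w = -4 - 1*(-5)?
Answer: -5/138 ≈ -0.036232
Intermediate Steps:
w = -2 (w = -3 + (-4 - 1*(-5)) = -3 + (-4 + 5) = -3 + 1 = -2)
h = -1/7 ≈ -0.14286
J(I, r) = 67/5 (J(I, r) = -2/(-1/7) + 6/(-10) = -2*(-7) + 6*(-1/10) = 14 - 3/5 = 67/5)
1/(J(w, -4*(-3)) - 41) = 1/(67/5 - 41) = 1/(-138/5) = -5/138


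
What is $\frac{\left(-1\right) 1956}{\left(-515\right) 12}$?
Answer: $\frac{163}{515} \approx 0.3165$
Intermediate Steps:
$\frac{\left(-1\right) 1956}{\left(-515\right) 12} = - \frac{1956}{-6180} = \left(-1956\right) \left(- \frac{1}{6180}\right) = \frac{163}{515}$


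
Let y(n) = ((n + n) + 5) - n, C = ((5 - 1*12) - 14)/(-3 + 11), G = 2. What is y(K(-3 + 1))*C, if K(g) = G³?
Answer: -273/8 ≈ -34.125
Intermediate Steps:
K(g) = 8 (K(g) = 2³ = 8)
C = -21/8 (C = ((5 - 12) - 14)/8 = (-7 - 14)*(⅛) = -21*⅛ = -21/8 ≈ -2.6250)
y(n) = 5 + n (y(n) = (2*n + 5) - n = (5 + 2*n) - n = 5 + n)
y(K(-3 + 1))*C = (5 + 8)*(-21/8) = 13*(-21/8) = -273/8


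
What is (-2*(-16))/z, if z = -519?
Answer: -32/519 ≈ -0.061657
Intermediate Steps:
(-2*(-16))/z = -2*(-16)/(-519) = 32*(-1/519) = -32/519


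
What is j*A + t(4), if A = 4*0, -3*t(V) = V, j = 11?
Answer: -4/3 ≈ -1.3333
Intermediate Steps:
t(V) = -V/3
A = 0
j*A + t(4) = 11*0 - ⅓*4 = 0 - 4/3 = -4/3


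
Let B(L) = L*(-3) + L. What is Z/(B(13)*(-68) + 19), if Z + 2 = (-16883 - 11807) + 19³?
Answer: -21833/1787 ≈ -12.218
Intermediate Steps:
B(L) = -2*L (B(L) = -3*L + L = -2*L)
Z = -21833 (Z = -2 + ((-16883 - 11807) + 19³) = -2 + (-28690 + 6859) = -2 - 21831 = -21833)
Z/(B(13)*(-68) + 19) = -21833/(-2*13*(-68) + 19) = -21833/(-26*(-68) + 19) = -21833/(1768 + 19) = -21833/1787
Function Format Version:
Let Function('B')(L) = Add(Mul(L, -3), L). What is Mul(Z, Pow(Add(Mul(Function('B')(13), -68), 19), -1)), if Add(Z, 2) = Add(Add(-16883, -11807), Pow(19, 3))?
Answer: Rational(-21833, 1787) ≈ -12.218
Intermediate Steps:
Function('B')(L) = Mul(-2, L) (Function('B')(L) = Add(Mul(-3, L), L) = Mul(-2, L))
Z = -21833 (Z = Add(-2, Add(Add(-16883, -11807), Pow(19, 3))) = Add(-2, Add(-28690, 6859)) = Add(-2, -21831) = -21833)
Mul(Z, Pow(Add(Mul(Function('B')(13), -68), 19), -1)) = Mul(-21833, Pow(Add(Mul(Mul(-2, 13), -68), 19), -1)) = Mul(-21833, Pow(Add(Mul(-26, -68), 19), -1)) = Mul(-21833, Pow(Add(1768, 19), -1)) = Mul(-21833, Pow(1787, -1)) = Mul(-21833, Rational(1, 1787)) = Rational(-21833, 1787)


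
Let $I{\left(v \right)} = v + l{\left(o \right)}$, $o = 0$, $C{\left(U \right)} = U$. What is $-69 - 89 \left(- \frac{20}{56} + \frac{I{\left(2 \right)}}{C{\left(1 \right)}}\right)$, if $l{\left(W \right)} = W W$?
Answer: $- \frac{3013}{14} \approx -215.21$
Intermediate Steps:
$l{\left(W \right)} = W^{2}$
$I{\left(v \right)} = v$ ($I{\left(v \right)} = v + 0^{2} = v + 0 = v$)
$-69 - 89 \left(- \frac{20}{56} + \frac{I{\left(2 \right)}}{C{\left(1 \right)}}\right) = -69 - 89 \left(- \frac{20}{56} + \frac{2}{1}\right) = -69 - 89 \left(\left(-20\right) \frac{1}{56} + 2 \cdot 1\right) = -69 - 89 \left(- \frac{5}{14} + 2\right) = -69 - \frac{2047}{14} = - \frac{3013}{14}$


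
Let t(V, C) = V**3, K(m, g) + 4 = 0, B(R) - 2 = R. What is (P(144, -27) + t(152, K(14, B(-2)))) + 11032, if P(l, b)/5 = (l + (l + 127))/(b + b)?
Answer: 190231285/54 ≈ 3.5228e+6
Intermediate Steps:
P(l, b) = 5*(127 + 2*l)/(2*b) (P(l, b) = 5*((l + (l + 127))/(b + b)) = 5*((l + (127 + l))/((2*b))) = 5*((127 + 2*l)*(1/(2*b))) = 5*((127 + 2*l)/(2*b)) = 5*(127 + 2*l)/(2*b))
B(R) = 2 + R
K(m, g) = -4 (K(m, g) = -4 + 0 = -4)
(P(144, -27) + t(152, K(14, B(-2)))) + 11032 = ((5/2)*(127 + 2*144)/(-27) + 152**3) + 11032 = ((5/2)*(-1/27)*(127 + 288) + 3511808) + 11032 = ((5/2)*(-1/27)*415 + 3511808) + 11032 = (-2075/54 + 3511808) + 11032 = 189635557/54 + 11032 = 190231285/54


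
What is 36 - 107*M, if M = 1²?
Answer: -71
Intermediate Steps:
M = 1
36 - 107*M = 36 - 107*1 = 36 - 107 = -71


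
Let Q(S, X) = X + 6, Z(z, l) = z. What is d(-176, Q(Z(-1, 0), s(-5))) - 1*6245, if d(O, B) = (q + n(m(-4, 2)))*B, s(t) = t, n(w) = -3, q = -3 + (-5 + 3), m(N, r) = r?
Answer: -6253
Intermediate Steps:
q = -5 (q = -3 - 2 = -5)
Q(S, X) = 6 + X
d(O, B) = -8*B (d(O, B) = (-5 - 3)*B = -8*B)
d(-176, Q(Z(-1, 0), s(-5))) - 1*6245 = -8*(6 - 5) - 1*6245 = -8*1 - 6245 = -8 - 6245 = -6253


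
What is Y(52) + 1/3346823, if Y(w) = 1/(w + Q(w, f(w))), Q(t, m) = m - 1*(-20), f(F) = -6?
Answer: 3346889/220890318 ≈ 0.015152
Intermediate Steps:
Q(t, m) = 20 + m (Q(t, m) = m + 20 = 20 + m)
Y(w) = 1/(14 + w) (Y(w) = 1/(w + (20 - 6)) = 1/(w + 14) = 1/(14 + w))
Y(52) + 1/3346823 = 1/(14 + 52) + 1/3346823 = 1/66 + 1/3346823 = 3346889/220890318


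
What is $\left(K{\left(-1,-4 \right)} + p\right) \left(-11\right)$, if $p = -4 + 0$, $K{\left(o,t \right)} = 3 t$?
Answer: $176$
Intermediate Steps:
$p = -4$
$\left(K{\left(-1,-4 \right)} + p\right) \left(-11\right) = \left(3 \left(-4\right) - 4\right) \left(-11\right) = \left(-12 - 4\right) \left(-11\right) = \left(-16\right) \left(-11\right) = 176$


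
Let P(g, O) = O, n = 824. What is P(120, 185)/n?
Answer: 185/824 ≈ 0.22451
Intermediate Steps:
P(120, 185)/n = 185/824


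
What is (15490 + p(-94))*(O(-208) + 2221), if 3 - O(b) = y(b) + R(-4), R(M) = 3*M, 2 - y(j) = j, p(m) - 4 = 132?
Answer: 31658276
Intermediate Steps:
p(m) = 136 (p(m) = 4 + 132 = 136)
y(j) = 2 - j
O(b) = 13 + b (O(b) = 3 - ((2 - b) + 3*(-4)) = 3 - ((2 - b) - 12) = 3 - (-10 - b) = 3 + (10 + b) = 13 + b)
(15490 + p(-94))*(O(-208) + 2221) = (15490 + 136)*((13 - 208) + 2221) = 15626*(-195 + 2221) = 15626*2026 = 31658276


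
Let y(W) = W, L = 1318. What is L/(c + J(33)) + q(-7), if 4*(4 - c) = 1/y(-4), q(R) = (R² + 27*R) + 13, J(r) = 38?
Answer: -64383/673 ≈ -95.666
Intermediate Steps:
q(R) = 13 + R² + 27*R
c = 65/16 (c = 4 - ¼/(-4) = 4 - ¼*(-¼) = 4 + 1/16 = 65/16 ≈ 4.0625)
L/(c + J(33)) + q(-7) = 1318/(65/16 + 38) + (13 + (-7)² + 27*(-7)) = 1318/(673/16) + (13 + 49 - 189) = (16/673)*1318 - 127 = 21088/673 - 127 = -64383/673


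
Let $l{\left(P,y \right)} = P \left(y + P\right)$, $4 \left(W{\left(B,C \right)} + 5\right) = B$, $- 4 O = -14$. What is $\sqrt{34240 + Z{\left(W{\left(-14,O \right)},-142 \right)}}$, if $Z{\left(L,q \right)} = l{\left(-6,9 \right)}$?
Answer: $\sqrt{34222} \approx 184.99$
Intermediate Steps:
$O = \frac{7}{2}$ ($O = \left(- \frac{1}{4}\right) \left(-14\right) = \frac{7}{2} \approx 3.5$)
$W{\left(B,C \right)} = -5 + \frac{B}{4}$
$l{\left(P,y \right)} = P \left(P + y\right)$
$Z{\left(L,q \right)} = -18$ ($Z{\left(L,q \right)} = - 6 \left(-6 + 9\right) = \left(-6\right) 3 = -18$)
$\sqrt{34240 + Z{\left(W{\left(-14,O \right)},-142 \right)}} = \sqrt{34240 - 18} = \sqrt{34222}$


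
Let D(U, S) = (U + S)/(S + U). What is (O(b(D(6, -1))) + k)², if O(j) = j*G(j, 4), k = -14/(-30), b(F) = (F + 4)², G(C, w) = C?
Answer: 88021924/225 ≈ 3.9121e+5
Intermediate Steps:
D(U, S) = 1 (D(U, S) = (S + U)/(S + U) = 1)
b(F) = (4 + F)²
k = 7/15 (k = -14*(-1/30) = 7/15 ≈ 0.46667)
O(j) = j² (O(j) = j*j = j²)
(O(b(D(6, -1))) + k)² = (((4 + 1)²)² + 7/15)² = ((5²)² + 7/15)² = (25² + 7/15)² = (625 + 7/15)² = (9382/15)² = 88021924/225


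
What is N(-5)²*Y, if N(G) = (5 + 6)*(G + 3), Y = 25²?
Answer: 302500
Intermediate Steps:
Y = 625
N(G) = 33 + 11*G (N(G) = 11*(3 + G) = 33 + 11*G)
N(-5)²*Y = (33 + 11*(-5))²*625 = (33 - 55)²*625 = (-22)²*625 = 484*625 = 302500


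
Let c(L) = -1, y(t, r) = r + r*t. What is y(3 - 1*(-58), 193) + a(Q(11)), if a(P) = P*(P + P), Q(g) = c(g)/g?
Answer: 1447888/121 ≈ 11966.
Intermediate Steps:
Q(g) = -1/g
a(P) = 2*P² (a(P) = P*(2*P) = 2*P²)
y(3 - 1*(-58), 193) + a(Q(11)) = 193*(1 + (3 - 1*(-58))) + 2*(-1/11)² = 193*(1 + (3 + 58)) + 2*(-1*1/11)² = 193*(1 + 61) + 2*(-1/11)² = 193*62 + 2*(1/121) = 11966 + 2/121 = 1447888/121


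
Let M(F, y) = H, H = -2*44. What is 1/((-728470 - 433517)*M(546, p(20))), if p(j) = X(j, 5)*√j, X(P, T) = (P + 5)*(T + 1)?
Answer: 1/102254856 ≈ 9.7795e-9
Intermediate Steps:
X(P, T) = (1 + T)*(5 + P) (X(P, T) = (5 + P)*(1 + T) = (1 + T)*(5 + P))
p(j) = √j*(30 + 6*j) (p(j) = (5 + j + 5*5 + j*5)*√j = (5 + j + 25 + 5*j)*√j = (30 + 6*j)*√j = √j*(30 + 6*j))
H = -88
M(F, y) = -88
1/((-728470 - 433517)*M(546, p(20))) = 1/(-728470 - 433517*(-88)) = -1/88/(-1161987) = -1/1161987*(-1/88) = 1/102254856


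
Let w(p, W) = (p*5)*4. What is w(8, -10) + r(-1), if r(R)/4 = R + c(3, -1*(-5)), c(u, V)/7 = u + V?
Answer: 380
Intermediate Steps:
c(u, V) = 7*V + 7*u (c(u, V) = 7*(u + V) = 7*(V + u) = 7*V + 7*u)
w(p, W) = 20*p (w(p, W) = (5*p)*4 = 20*p)
r(R) = 224 + 4*R (r(R) = 4*(R + (7*(-1*(-5)) + 7*3)) = 4*(R + (7*5 + 21)) = 4*(R + (35 + 21)) = 4*(R + 56) = 4*(56 + R) = 224 + 4*R)
w(8, -10) + r(-1) = 20*8 + (224 + 4*(-1)) = 160 + (224 - 4) = 160 + 220 = 380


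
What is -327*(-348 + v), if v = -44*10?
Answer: 257676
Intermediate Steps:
v = -440
-327*(-348 + v) = -327*(-348 - 440) = -327*(-788) = 257676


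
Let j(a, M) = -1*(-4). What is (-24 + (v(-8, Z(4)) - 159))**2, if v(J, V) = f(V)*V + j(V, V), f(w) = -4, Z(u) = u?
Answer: 38025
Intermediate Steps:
j(a, M) = 4
v(J, V) = 4 - 4*V (v(J, V) = -4*V + 4 = 4 - 4*V)
(-24 + (v(-8, Z(4)) - 159))**2 = (-24 + ((4 - 4*4) - 159))**2 = (-24 + ((4 - 16) - 159))**2 = (-24 + (-12 - 159))**2 = (-24 - 171)**2 = (-195)**2 = 38025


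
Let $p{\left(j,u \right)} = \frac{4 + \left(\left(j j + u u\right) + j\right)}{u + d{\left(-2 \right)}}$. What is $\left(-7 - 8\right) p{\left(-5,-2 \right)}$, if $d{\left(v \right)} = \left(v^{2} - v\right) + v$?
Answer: $-210$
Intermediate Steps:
$d{\left(v \right)} = v^{2}$
$p{\left(j,u \right)} = \frac{4 + j + j^{2} + u^{2}}{4 + u}$ ($p{\left(j,u \right)} = \frac{4 + \left(\left(j j + u u\right) + j\right)}{u + \left(-2\right)^{2}} = \frac{4 + \left(\left(j^{2} + u^{2}\right) + j\right)}{u + 4} = \frac{4 + \left(j + j^{2} + u^{2}\right)}{4 + u} = \frac{4 + j + j^{2} + u^{2}}{4 + u}$)
$\left(-7 - 8\right) p{\left(-5,-2 \right)} = \left(-7 - 8\right) \frac{4 - 5 + \left(-5\right)^{2} + \left(-2\right)^{2}}{4 - 2} = - 15 \frac{4 - 5 + 25 + 4}{2} = - 15 \cdot \frac{1}{2} \cdot 28 = \left(-15\right) 14 = -210$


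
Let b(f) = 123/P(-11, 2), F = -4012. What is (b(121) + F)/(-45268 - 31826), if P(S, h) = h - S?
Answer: 52033/1002222 ≈ 0.051918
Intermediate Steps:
b(f) = 123/13 (b(f) = 123/(2 - 1*(-11)) = 123/(2 + 11) = 123/13)
(b(121) + F)/(-45268 - 31826) = (123/13 - 4012)/(-45268 - 31826) = -52033/13/(-77094) = -52033/13*(-1/77094) = 52033/1002222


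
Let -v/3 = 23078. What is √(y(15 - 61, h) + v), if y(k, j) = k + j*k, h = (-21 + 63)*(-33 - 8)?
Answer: 2*√2483 ≈ 99.659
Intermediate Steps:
v = -69234 (v = -3*23078 = -69234)
h = -1722 (h = 42*(-41) = -1722)
√(y(15 - 61, h) + v) = √((15 - 61)*(1 - 1722) - 69234) = √(-46*(-1721) - 69234) = √(79166 - 69234) = √9932 = 2*√2483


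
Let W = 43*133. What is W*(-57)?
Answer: -325983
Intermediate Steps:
W = 5719
W*(-57) = 5719*(-57) = -325983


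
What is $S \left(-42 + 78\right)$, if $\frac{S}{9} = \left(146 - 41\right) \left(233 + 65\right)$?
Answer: $10137960$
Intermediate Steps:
$S = 281610$ ($S = 9 \left(146 - 41\right) \left(233 + 65\right) = 9 \cdot 105 \cdot 298 = 9 \cdot 31290 = 281610$)
$S \left(-42 + 78\right) = 281610 \left(-42 + 78\right) = 281610 \cdot 36 = 10137960$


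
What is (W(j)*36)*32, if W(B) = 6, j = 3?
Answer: 6912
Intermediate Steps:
(W(j)*36)*32 = (6*36)*32 = 216*32 = 6912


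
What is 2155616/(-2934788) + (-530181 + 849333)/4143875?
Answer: -1998989948056/3040348655875 ≈ -0.65749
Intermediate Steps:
2155616/(-2934788) + (-530181 + 849333)/4143875 = 2155616*(-1/2934788) + 319152*(1/4143875) = -538904/733697 + 319152/4143875 = -1998989948056/3040348655875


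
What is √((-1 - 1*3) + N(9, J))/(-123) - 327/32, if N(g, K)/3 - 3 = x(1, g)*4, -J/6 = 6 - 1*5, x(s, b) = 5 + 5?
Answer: -327/32 - 5*√5/123 ≈ -10.310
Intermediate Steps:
x(s, b) = 10
J = -6 (J = -6*(6 - 1*5) = -6*(6 - 5) = -6*1 = -6)
N(g, K) = 129 (N(g, K) = 9 + 3*(10*4) = 9 + 3*40 = 9 + 120 = 129)
√((-1 - 1*3) + N(9, J))/(-123) - 327/32 = √((-1 - 1*3) + 129)/(-123) - 327/32 = √((-1 - 3) + 129)*(-1/123) - 327*1/32 = √(-4 + 129)*(-1/123) - 327/32 = √125*(-1/123) - 327/32 = (5*√5)*(-1/123) - 327/32 = -5*√5/123 - 327/32 = -327/32 - 5*√5/123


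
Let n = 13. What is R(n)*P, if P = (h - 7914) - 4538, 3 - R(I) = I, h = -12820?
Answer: 252720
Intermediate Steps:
R(I) = 3 - I
P = -25272 (P = (-12820 - 7914) - 4538 = -20734 - 4538 = -25272)
R(n)*P = (3 - 1*13)*(-25272) = (3 - 13)*(-25272) = -10*(-25272) = 252720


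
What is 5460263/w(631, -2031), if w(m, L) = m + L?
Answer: -5460263/1400 ≈ -3900.2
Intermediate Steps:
w(m, L) = L + m
5460263/w(631, -2031) = 5460263/(-2031 + 631) = 5460263/(-1400) = 5460263*(-1/1400) = -5460263/1400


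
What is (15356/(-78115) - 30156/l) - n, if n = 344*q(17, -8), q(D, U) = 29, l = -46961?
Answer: -36593910042816/3668358515 ≈ -9975.5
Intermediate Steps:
n = 9976 (n = 344*29 = 9976)
(15356/(-78115) - 30156/l) - n = (15356/(-78115) - 30156/(-46961)) - 1*9976 = (15356*(-1/78115) - 30156*(-1/46961)) - 9976 = (-15356/78115 + 30156/46961) - 9976 = 1634502824/3668358515 - 9976 = -36593910042816/3668358515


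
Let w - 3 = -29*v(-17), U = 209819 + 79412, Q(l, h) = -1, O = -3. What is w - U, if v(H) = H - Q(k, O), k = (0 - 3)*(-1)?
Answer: -288764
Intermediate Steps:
k = 3 (k = -3*(-1) = 3)
U = 289231
v(H) = 1 + H (v(H) = H - 1*(-1) = H + 1 = 1 + H)
w = 467 (w = 3 - 29*(1 - 17) = 3 - 29*(-16) = 3 + 464 = 467)
w - U = 467 - 1*289231 = 467 - 289231 = -288764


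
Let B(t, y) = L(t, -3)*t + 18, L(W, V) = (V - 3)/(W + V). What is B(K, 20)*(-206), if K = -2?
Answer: -16068/5 ≈ -3213.6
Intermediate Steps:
L(W, V) = (-3 + V)/(V + W)
B(t, y) = 18 - 6*t/(-3 + t) (B(t, y) = ((-3 - 3)/(-3 + t))*t + 18 = (-6/(-3 + t))*t + 18 = -6*t/(-3 + t) + 18 = 18 - 6*t/(-3 + t))
B(K, 20)*(-206) = (6*(-9 + 2*(-2))/(-3 - 2))*(-206) = (6*(-9 - 4)/(-5))*(-206) = (6*(-1/5)*(-13))*(-206) = (78/5)*(-206) = -16068/5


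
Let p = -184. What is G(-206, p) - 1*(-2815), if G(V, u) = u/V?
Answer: 290037/103 ≈ 2815.9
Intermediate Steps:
G(-206, p) - 1*(-2815) = -184/(-206) - 1*(-2815) = -184*(-1/206) + 2815 = 92/103 + 2815 = 290037/103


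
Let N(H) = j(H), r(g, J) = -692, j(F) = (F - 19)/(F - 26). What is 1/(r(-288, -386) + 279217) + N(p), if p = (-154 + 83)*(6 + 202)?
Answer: 24370201/24381650 ≈ 0.99953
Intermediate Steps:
j(F) = (-19 + F)/(-26 + F)
p = -14768 (p = -71*208 = -14768)
N(H) = (-19 + H)/(-26 + H)
1/(r(-288, -386) + 279217) + N(p) = 1/(-692 + 279217) + (-19 - 14768)/(-26 - 14768) = 1/278525 - 14787/(-14794) = 1/278525 - 1/14794*(-14787) = 1/278525 + 14787/14794 = 24370201/24381650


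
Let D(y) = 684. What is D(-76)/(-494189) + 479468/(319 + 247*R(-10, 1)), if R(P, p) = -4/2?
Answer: -236947931152/86483075 ≈ -2739.8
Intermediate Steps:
R(P, p) = -2 (R(P, p) = -4*½ = -2)
D(-76)/(-494189) + 479468/(319 + 247*R(-10, 1)) = 684/(-494189) + 479468/(319 + 247*(-2)) = 684*(-1/494189) + 479468/(319 - 494) = -684/494189 + 479468/(-175) = -684/494189 + 479468*(-1/175) = -684/494189 - 479468/175 = -236947931152/86483075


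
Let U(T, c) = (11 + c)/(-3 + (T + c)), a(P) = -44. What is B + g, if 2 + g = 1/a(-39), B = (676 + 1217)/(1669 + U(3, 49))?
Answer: -3202541/3601004 ≈ -0.88935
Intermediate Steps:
U(T, c) = (11 + c)/(-3 + T + c)
B = 92757/81841 (B = (676 + 1217)/(1669 + (11 + 49)/(-3 + 3 + 49)) = 1893/(1669 + 60/49) = 1893/(81841/49) = 1893*(49/81841) = 92757/81841 ≈ 1.1334)
g = -89/44 (g = -2 + 1/(-44) = -2 - 1/44 = -89/44 ≈ -2.0227)
B + g = 92757/81841 - 89/44 = -3202541/3601004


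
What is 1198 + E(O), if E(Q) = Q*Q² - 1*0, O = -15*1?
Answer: -2177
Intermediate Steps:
O = -15
E(Q) = Q³ (E(Q) = Q³ + 0 = Q³)
1198 + E(O) = 1198 + (-15)³ = 1198 - 3375 = -2177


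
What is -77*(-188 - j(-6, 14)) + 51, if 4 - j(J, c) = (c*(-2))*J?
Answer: 1899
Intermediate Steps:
j(J, c) = 4 + 2*J*c (j(J, c) = 4 - c*(-2)*J = 4 - (-2*c)*J = 4 - (-2)*J*c = 4 + 2*J*c)
-77*(-188 - j(-6, 14)) + 51 = -77*(-188 - (4 + 2*(-6)*14)) + 51 = -77*(-188 - (4 - 168)) + 51 = -77*(-188 - 1*(-164)) + 51 = -77*(-188 + 164) + 51 = -77*(-24) + 51 = 1848 + 51 = 1899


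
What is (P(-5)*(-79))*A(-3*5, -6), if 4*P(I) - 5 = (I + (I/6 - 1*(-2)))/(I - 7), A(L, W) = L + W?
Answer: 211799/96 ≈ 2206.2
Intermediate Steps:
P(I) = 5/4 + (2 + 7*I/6)/(4*(-7 + I)) (P(I) = 5/4 + ((I + (I/6 - 1*(-2)))/(I - 7))/4 = 5/4 + ((I + (I*(1/6) + 2))/(-7 + I))/4 = 5/4 + ((I + (I/6 + 2))/(-7 + I))/4 = 5/4 + ((I + (2 + I/6))/(-7 + I))/4 = 5/4 + ((2 + 7*I/6)/(-7 + I))/4 = 5/4 + (2 + 7*I/6)/(4*(-7 + I)))
(P(-5)*(-79))*A(-3*5, -6) = (((-198 + 37*(-5))/(24*(-7 - 5)))*(-79))*(-3*5 - 6) = (((1/24)*(-198 - 185)/(-12))*(-79))*(-15 - 6) = (((1/24)*(-1/12)*(-383))*(-79))*(-21) = ((383/288)*(-79))*(-21) = -30257/288*(-21) = 211799/96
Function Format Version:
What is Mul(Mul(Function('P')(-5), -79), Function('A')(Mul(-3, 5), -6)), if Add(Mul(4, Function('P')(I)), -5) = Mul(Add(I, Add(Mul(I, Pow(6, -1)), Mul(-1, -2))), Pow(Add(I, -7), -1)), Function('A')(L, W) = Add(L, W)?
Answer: Rational(211799, 96) ≈ 2206.2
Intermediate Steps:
Function('P')(I) = Add(Rational(5, 4), Mul(Rational(1, 4), Pow(Add(-7, I), -1), Add(2, Mul(Rational(7, 6), I)))) (Function('P')(I) = Add(Rational(5, 4), Mul(Rational(1, 4), Mul(Add(I, Add(Mul(I, Pow(6, -1)), Mul(-1, -2))), Pow(Add(I, -7), -1)))) = Add(Rational(5, 4), Mul(Rational(1, 4), Mul(Add(I, Add(Mul(I, Rational(1, 6)), 2)), Pow(Add(-7, I), -1)))) = Add(Rational(5, 4), Mul(Rational(1, 4), Mul(Add(I, Add(Mul(Rational(1, 6), I), 2)), Pow(Add(-7, I), -1)))) = Add(Rational(5, 4), Mul(Rational(1, 4), Mul(Add(I, Add(2, Mul(Rational(1, 6), I))), Pow(Add(-7, I), -1)))) = Add(Rational(5, 4), Mul(Rational(1, 4), Mul(Add(2, Mul(Rational(7, 6), I)), Pow(Add(-7, I), -1)))) = Add(Rational(5, 4), Mul(Rational(1, 4), Mul(Pow(Add(-7, I), -1), Add(2, Mul(Rational(7, 6), I))))) = Add(Rational(5, 4), Mul(Rational(1, 4), Pow(Add(-7, I), -1), Add(2, Mul(Rational(7, 6), I)))))
Mul(Mul(Function('P')(-5), -79), Function('A')(Mul(-3, 5), -6)) = Mul(Mul(Mul(Rational(1, 24), Pow(Add(-7, -5), -1), Add(-198, Mul(37, -5))), -79), Add(Mul(-3, 5), -6)) = Mul(Mul(Mul(Rational(1, 24), Pow(-12, -1), Add(-198, -185)), -79), Add(-15, -6)) = Mul(Mul(Mul(Rational(1, 24), Rational(-1, 12), -383), -79), -21) = Mul(Mul(Rational(383, 288), -79), -21) = Mul(Rational(-30257, 288), -21) = Rational(211799, 96)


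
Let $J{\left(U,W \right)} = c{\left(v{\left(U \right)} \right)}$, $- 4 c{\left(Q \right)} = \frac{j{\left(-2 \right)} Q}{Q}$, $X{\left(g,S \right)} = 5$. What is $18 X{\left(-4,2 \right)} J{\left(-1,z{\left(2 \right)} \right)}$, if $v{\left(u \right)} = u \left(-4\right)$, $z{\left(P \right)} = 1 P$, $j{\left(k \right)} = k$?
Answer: $45$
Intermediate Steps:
$z{\left(P \right)} = P$
$v{\left(u \right)} = - 4 u$
$c{\left(Q \right)} = \frac{1}{2}$ ($c{\left(Q \right)} = - \frac{- 2 Q \frac{1}{Q}}{4} = \left(- \frac{1}{4}\right) \left(-2\right) = \frac{1}{2}$)
$J{\left(U,W \right)} = \frac{1}{2}$
$18 X{\left(-4,2 \right)} J{\left(-1,z{\left(2 \right)} \right)} = 18 \cdot 5 \cdot \frac{1}{2} = 90 \cdot \frac{1}{2} = 45$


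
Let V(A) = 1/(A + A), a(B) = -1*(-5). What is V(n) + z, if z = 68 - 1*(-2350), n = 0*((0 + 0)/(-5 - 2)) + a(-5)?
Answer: 24181/10 ≈ 2418.1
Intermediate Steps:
a(B) = 5
n = 5 (n = 0*((0 + 0)/(-5 - 2)) + 5 = 0*(0/(-7)) + 5 = 0*(0*(-⅐)) + 5 = 0*0 + 5 = 0 + 5 = 5)
V(A) = 1/(2*A)
z = 2418 (z = 68 + 2350 = 2418)
V(n) + z = (½)/5 + 2418 = (½)*(⅕) + 2418 = ⅒ + 2418 = 24181/10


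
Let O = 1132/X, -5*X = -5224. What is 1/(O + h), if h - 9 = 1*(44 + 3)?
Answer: 1306/74551 ≈ 0.017518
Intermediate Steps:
X = 5224/5 (X = -⅕*(-5224) = 5224/5 ≈ 1044.8)
O = 1415/1306 (O = 1132/(5224/5) = 1132*(5/5224) = 1415/1306 ≈ 1.0835)
h = 56 (h = 9 + 1*(44 + 3) = 9 + 1*47 = 9 + 47 = 56)
1/(O + h) = 1/(1415/1306 + 56) = 1/(74551/1306) = 1306/74551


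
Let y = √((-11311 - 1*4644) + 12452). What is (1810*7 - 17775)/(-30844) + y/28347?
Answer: 5105/30844 + I*√3503/28347 ≈ 0.16551 + 0.0020879*I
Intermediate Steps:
y = I*√3503 (y = √((-11311 - 4644) + 12452) = √(-15955 + 12452) = √(-3503) = I*√3503 ≈ 59.186*I)
(1810*7 - 17775)/(-30844) + y/28347 = (1810*7 - 17775)/(-30844) + (I*√3503)/28347 = (12670 - 17775)*(-1/30844) + (I*√3503)*(1/28347) = -5105*(-1/30844) + I*√3503/28347 = 5105/30844 + I*√3503/28347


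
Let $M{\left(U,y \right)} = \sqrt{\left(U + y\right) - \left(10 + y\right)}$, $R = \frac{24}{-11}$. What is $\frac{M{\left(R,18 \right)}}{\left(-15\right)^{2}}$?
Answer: $\frac{i \sqrt{1474}}{2475} \approx 0.015512 i$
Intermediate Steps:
$R = - \frac{24}{11}$ ($R = 24 \left(- \frac{1}{11}\right) = - \frac{24}{11} \approx -2.1818$)
$M{\left(U,y \right)} = \sqrt{-10 + U}$
$\frac{M{\left(R,18 \right)}}{\left(-15\right)^{2}} = \frac{\sqrt{-10 - \frac{24}{11}}}{\left(-15\right)^{2}} = \frac{\sqrt{- \frac{134}{11}}}{225} = \frac{i \sqrt{1474}}{11} \cdot \frac{1}{225} = \frac{i \sqrt{1474}}{2475}$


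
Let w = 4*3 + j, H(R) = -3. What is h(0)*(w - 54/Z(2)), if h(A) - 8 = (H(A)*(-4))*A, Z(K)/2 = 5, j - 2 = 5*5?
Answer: 1344/5 ≈ 268.80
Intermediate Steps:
j = 27 (j = 2 + 5*5 = 2 + 25 = 27)
Z(K) = 10 (Z(K) = 2*5 = 10)
h(A) = 8 + 12*A (h(A) = 8 + (-3*(-4))*A = 8 + 12*A)
w = 39 (w = 4*3 + 27 = 12 + 27 = 39)
h(0)*(w - 54/Z(2)) = (8 + 12*0)*(39 - 54/10) = (8 + 0)*(39 - 54*1/10) = 8*(39 - 27/5) = 8*(168/5) = 1344/5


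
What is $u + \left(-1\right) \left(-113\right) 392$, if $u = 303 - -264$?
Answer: $44863$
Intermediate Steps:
$u = 567$ ($u = 303 + 264 = 567$)
$u + \left(-1\right) \left(-113\right) 392 = 567 + \left(-1\right) \left(-113\right) 392 = 567 + 113 \cdot 392 = 567 + 44296 = 44863$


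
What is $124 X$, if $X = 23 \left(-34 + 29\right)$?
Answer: $-14260$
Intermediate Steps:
$X = -115$ ($X = 23 \left(-5\right) = -115$)
$124 X = 124 \left(-115\right) = -14260$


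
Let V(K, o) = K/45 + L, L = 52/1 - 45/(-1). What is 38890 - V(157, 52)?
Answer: 1745528/45 ≈ 38790.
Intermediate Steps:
L = 97 (L = 52*1 - 45*(-1) = 52 + 45 = 97)
V(K, o) = 97 + K/45 (V(K, o) = K/45 + 97 = 97 + K/45)
38890 - V(157, 52) = 38890 - (97 + (1/45)*157) = 38890 - (97 + 157/45) = 38890 - 1*4522/45 = 38890 - 4522/45 = 1745528/45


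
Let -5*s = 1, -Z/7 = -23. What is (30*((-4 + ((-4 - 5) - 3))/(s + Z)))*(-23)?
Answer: 4600/67 ≈ 68.657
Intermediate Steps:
Z = 161 (Z = -7*(-23) = 161)
s = -⅕ (s = -⅕*1 = -⅕ ≈ -0.20000)
(30*((-4 + ((-4 - 5) - 3))/(s + Z)))*(-23) = (30*((-4 + ((-4 - 5) - 3))/(-⅕ + 161)))*(-23) = (30*((-4 + (-9 - 3))/(804/5)))*(-23) = (30*((-4 - 12)*(5/804)))*(-23) = (30*(-16*5/804))*(-23) = (30*(-20/201))*(-23) = -200/67*(-23) = 4600/67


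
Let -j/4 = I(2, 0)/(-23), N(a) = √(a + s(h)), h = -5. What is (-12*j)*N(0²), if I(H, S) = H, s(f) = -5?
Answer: -96*I*√5/23 ≈ -9.3332*I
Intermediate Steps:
N(a) = √(-5 + a) (N(a) = √(a - 5) = √(-5 + a))
j = 8/23 (j = -8/(-23) = -8*(-1)/23 = -4*(-2/23) = 8/23 ≈ 0.34783)
(-12*j)*N(0²) = (-12*8/23)*√(-5 + 0²) = -96*√(-5 + 0)/23 = -96*I*√5/23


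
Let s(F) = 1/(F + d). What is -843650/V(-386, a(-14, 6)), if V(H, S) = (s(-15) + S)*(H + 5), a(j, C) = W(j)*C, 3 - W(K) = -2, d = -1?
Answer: 13498400/182499 ≈ 73.964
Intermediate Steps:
W(K) = 5 (W(K) = 3 - 1*(-2) = 3 + 2 = 5)
s(F) = 1/(-1 + F) (s(F) = 1/(F - 1) = 1/(-1 + F))
a(j, C) = 5*C
V(H, S) = (5 + H)*(-1/16 + S) (V(H, S) = (1/(-1 - 15) + S)*(H + 5) = (1/(-16) + S)*(5 + H) = (-1/16 + S)*(5 + H) = (5 + H)*(-1/16 + S))
-843650/V(-386, a(-14, 6)) = -843650/(-5/16 + 5*(5*6) - 1/16*(-386) - 1930*6) = -843650/(-5/16 + 5*30 + 193/8 - 386*30) = -843650/(-5/16 + 150 + 193/8 - 11580) = -843650/(-182499/16) = -843650*(-16/182499) = 13498400/182499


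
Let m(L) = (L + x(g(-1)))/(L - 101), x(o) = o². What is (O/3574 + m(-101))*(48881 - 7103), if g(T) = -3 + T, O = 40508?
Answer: 88636267467/180487 ≈ 4.9110e+5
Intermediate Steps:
m(L) = (16 + L)/(-101 + L) (m(L) = (L + (-3 - 1)²)/(L - 101) = (L + (-4)²)/(-101 + L) = (L + 16)/(-101 + L) = (16 + L)/(-101 + L))
(O/3574 + m(-101))*(48881 - 7103) = (40508/3574 + (16 - 101)/(-101 - 101))*(48881 - 7103) = (40508*(1/3574) - 85/(-202))*41778 = (20254/1787 - 1/202*(-85))*41778 = (20254/1787 + 85/202)*41778 = (4243203/360974)*41778 = 88636267467/180487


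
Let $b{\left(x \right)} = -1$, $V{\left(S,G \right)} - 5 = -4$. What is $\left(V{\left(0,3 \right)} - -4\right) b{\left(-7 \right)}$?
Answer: $-5$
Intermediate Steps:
$V{\left(S,G \right)} = 1$ ($V{\left(S,G \right)} = 5 - 4 = 1$)
$\left(V{\left(0,3 \right)} - -4\right) b{\left(-7 \right)} = \left(1 - -4\right) \left(-1\right) = \left(1 + \left(-17 + 21\right)\right) \left(-1\right) = \left(1 + 4\right) \left(-1\right) = 5 \left(-1\right) = -5$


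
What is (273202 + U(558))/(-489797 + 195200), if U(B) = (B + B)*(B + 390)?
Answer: -1331170/294597 ≈ -4.5186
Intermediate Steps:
U(B) = 2*B*(390 + B) (U(B) = (2*B)*(390 + B) = 2*B*(390 + B))
(273202 + U(558))/(-489797 + 195200) = (273202 + 2*558*(390 + 558))/(-489797 + 195200) = (273202 + 2*558*948)/(-294597) = (273202 + 1057968)*(-1/294597) = 1331170*(-1/294597) = -1331170/294597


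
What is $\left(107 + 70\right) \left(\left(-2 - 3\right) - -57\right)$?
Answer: $9204$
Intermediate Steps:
$\left(107 + 70\right) \left(\left(-2 - 3\right) - -57\right) = 177 \left(\left(-2 - 3\right) + 57\right) = 177 \left(-5 + 57\right) = 177 \cdot 52 = 9204$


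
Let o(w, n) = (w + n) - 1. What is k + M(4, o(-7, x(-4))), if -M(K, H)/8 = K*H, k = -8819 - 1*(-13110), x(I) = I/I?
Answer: 4515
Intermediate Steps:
x(I) = 1
o(w, n) = -1 + n + w (o(w, n) = (n + w) - 1 = -1 + n + w)
k = 4291 (k = -8819 + 13110 = 4291)
M(K, H) = -8*H*K (M(K, H) = -8*K*H = -8*H*K)
k + M(4, o(-7, x(-4))) = 4291 - 8*(-1 + 1 - 7)*4 = 4291 - 8*(-7)*4 = 4291 + 224 = 4515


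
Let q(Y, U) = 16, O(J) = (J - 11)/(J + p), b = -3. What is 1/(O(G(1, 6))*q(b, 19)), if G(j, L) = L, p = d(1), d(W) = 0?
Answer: -3/40 ≈ -0.075000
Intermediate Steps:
p = 0
O(J) = (-11 + J)/J (O(J) = (J - 11)/(J + 0) = (-11 + J)/J)
1/(O(G(1, 6))*q(b, 19)) = 1/(((-11 + 6)/6)*16) = 1/(((⅙)*(-5))*16) = 1/(-⅚*16) = 1/(-40/3) = -3/40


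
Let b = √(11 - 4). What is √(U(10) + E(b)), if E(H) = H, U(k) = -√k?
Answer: √(√7 - √10) ≈ 0.7187*I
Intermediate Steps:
b = √7 ≈ 2.6458
√(U(10) + E(b)) = √(-√10 + √7) = √(√7 - √10)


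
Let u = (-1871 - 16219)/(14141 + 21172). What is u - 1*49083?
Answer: -577762023/11771 ≈ -49084.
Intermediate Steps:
u = -6030/11771 (u = -18090/35313 = -18090*1/35313 = -6030/11771 ≈ -0.51228)
u - 1*49083 = -6030/11771 - 1*49083 = -6030/11771 - 49083 = -577762023/11771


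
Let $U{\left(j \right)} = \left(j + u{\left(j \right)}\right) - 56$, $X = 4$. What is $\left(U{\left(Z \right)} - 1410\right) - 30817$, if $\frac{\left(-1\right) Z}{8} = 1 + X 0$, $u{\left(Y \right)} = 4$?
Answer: $-32287$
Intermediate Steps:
$Z = -8$ ($Z = - 8 \left(1 + 4 \cdot 0\right) = - 8 \left(1 + 0\right) = \left(-8\right) 1 = -8$)
$U{\left(j \right)} = -52 + j$ ($U{\left(j \right)} = \left(j + 4\right) - 56 = \left(4 + j\right) - 56 = -52 + j$)
$\left(U{\left(Z \right)} - 1410\right) - 30817 = \left(\left(-52 - 8\right) - 1410\right) - 30817 = \left(-60 - 1410\right) - 30817 = -1470 - 30817 = -32287$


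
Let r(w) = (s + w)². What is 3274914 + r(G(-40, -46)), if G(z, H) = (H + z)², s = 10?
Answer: 58123750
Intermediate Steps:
r(w) = (10 + w)²
3274914 + r(G(-40, -46)) = 3274914 + (10 + (-46 - 40)²)² = 3274914 + (10 + (-86)²)² = 3274914 + (10 + 7396)² = 3274914 + 7406² = 3274914 + 54848836 = 58123750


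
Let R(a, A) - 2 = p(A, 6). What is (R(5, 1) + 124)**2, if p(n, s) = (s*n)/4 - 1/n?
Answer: 64009/4 ≈ 16002.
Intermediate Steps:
p(n, s) = -1/n + n*s/4 (p(n, s) = (n*s)*(1/4) - 1/n = n*s/4 - 1/n = -1/n + n*s/4)
R(a, A) = 2 - 1/A + 3*A/2 (R(a, A) = 2 + (-1/A + (1/4)*A*6) = 2 + (-1/A + 3*A/2) = 2 - 1/A + 3*A/2)
(R(5, 1) + 124)**2 = ((2 - 1/1 + (3/2)*1) + 124)**2 = ((2 - 1*1 + 3/2) + 124)**2 = ((2 - 1 + 3/2) + 124)**2 = (5/2 + 124)**2 = (253/2)**2 = 64009/4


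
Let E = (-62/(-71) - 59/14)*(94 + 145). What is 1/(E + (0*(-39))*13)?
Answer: -994/793719 ≈ -0.0012523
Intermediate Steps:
E = -793719/994 (E = (-62*(-1/71) - 59*1/14)*239 = (62/71 - 59/14)*239 = -3321/994*239 = -793719/994 ≈ -798.51)
1/(E + (0*(-39))*13) = 1/(-793719/994 + (0*(-39))*13) = 1/(-793719/994 + 0*13) = 1/(-793719/994 + 0) = 1/(-793719/994) = -994/793719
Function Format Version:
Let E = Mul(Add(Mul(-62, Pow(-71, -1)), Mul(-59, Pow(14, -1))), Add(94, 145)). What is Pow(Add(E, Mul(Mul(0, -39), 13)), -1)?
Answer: Rational(-994, 793719) ≈ -0.0012523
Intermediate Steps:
E = Rational(-793719, 994) (E = Mul(Add(Mul(-62, Rational(-1, 71)), Mul(-59, Rational(1, 14))), 239) = Mul(Add(Rational(62, 71), Rational(-59, 14)), 239) = Mul(Rational(-3321, 994), 239) = Rational(-793719, 994) ≈ -798.51)
Pow(Add(E, Mul(Mul(0, -39), 13)), -1) = Pow(Add(Rational(-793719, 994), Mul(Mul(0, -39), 13)), -1) = Pow(Add(Rational(-793719, 994), Mul(0, 13)), -1) = Pow(Add(Rational(-793719, 994), 0), -1) = Pow(Rational(-793719, 994), -1) = Rational(-994, 793719)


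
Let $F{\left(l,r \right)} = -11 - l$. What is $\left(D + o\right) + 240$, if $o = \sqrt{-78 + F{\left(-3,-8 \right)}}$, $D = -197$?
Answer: $43 + i \sqrt{86} \approx 43.0 + 9.2736 i$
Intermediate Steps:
$o = i \sqrt{86}$ ($o = \sqrt{-78 - 8} = \sqrt{-86} = i \sqrt{86} \approx 9.2736 i$)
$\left(D + o\right) + 240 = \left(-197 + i \sqrt{86}\right) + 240 = 43 + i \sqrt{86}$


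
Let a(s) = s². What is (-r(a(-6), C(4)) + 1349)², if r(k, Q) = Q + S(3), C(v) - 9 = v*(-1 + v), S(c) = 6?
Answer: 1747684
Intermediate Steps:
C(v) = 9 + v*(-1 + v)
r(k, Q) = 6 + Q (r(k, Q) = Q + 6 = 6 + Q)
(-r(a(-6), C(4)) + 1349)² = (-(6 + (9 + 4² - 1*4)) + 1349)² = (-(6 + (9 + 16 - 4)) + 1349)² = (-(6 + 21) + 1349)² = (-1*27 + 1349)² = (-27 + 1349)² = 1322² = 1747684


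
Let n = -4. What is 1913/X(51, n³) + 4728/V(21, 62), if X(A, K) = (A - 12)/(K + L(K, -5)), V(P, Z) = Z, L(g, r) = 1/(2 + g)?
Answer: -2469435/806 ≈ -3063.8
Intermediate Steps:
X(A, K) = (-12 + A)/(K + 1/(2 + K)) (X(A, K) = (A - 12)/(K + 1/(2 + K)) = (-12 + A)/(K + 1/(2 + K)))
1913/X(51, n³) + 4728/V(21, 62) = 1913/(((-12 + 51)*(2 + (-4)³)/(1 + (-4)³*(2 + (-4)³)))) + 4728/62 = 1913/((39*(2 - 64)/(1 - 64*(2 - 64)))) + 4728*(1/62) = 1913/((39*(-62)/(1 - 64*(-62)))) + 2364/31 = 1913/((39*(-62)/(1 + 3968))) + 2364/31 = 1913/((39*(-62)/3969)) + 2364/31 = 1913/(((1/3969)*39*(-62))) + 2364/31 = 1913/(-806/1323) + 2364/31 = 1913*(-1323/806) + 2364/31 = -2530899/806 + 2364/31 = -2469435/806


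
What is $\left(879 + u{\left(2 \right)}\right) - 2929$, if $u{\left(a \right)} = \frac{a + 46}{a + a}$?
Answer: $-2038$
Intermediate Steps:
$u{\left(a \right)} = \frac{46 + a}{2 a}$
$\left(879 + u{\left(2 \right)}\right) - 2929 = \left(879 + \frac{46 + 2}{2 \cdot 2}\right) - 2929 = \left(879 + \frac{1}{2} \cdot \frac{1}{2} \cdot 48\right) - 2929 = \left(879 + 12\right) - 2929 = 891 - 2929 = -2038$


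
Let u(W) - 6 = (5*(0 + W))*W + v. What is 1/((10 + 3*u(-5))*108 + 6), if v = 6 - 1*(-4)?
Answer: 1/46770 ≈ 2.1381e-5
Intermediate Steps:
v = 10 (v = 6 + 4 = 10)
u(W) = 16 + 5*W**2 (u(W) = 6 + ((5*(0 + W))*W + 10) = 6 + ((5*W)*W + 10) = 6 + (5*W**2 + 10) = 6 + (10 + 5*W**2) = 16 + 5*W**2)
1/((10 + 3*u(-5))*108 + 6) = 1/((10 + 3*(16 + 5*(-5)**2))*108 + 6) = 1/((10 + 3*(16 + 5*25))*108 + 6) = 1/((10 + 3*(16 + 125))*108 + 6) = 1/((10 + 3*141)*108 + 6) = 1/((10 + 423)*108 + 6) = 1/(433*108 + 6) = 1/(46764 + 6) = 1/46770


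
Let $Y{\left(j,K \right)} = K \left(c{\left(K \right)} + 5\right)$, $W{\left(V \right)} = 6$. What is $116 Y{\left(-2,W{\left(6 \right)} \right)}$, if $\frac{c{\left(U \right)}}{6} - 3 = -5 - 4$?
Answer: $-21576$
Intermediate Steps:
$c{\left(U \right)} = -36$ ($c{\left(U \right)} = 18 + 6 \left(-5 - 4\right) = 18 + 6 \left(-9\right) = 18 - 54 = -36$)
$Y{\left(j,K \right)} = - 31 K$ ($Y{\left(j,K \right)} = K \left(-36 + 5\right) = K \left(-31\right) = - 31 K$)
$116 Y{\left(-2,W{\left(6 \right)} \right)} = 116 \left(\left(-31\right) 6\right) = 116 \left(-186\right) = -21576$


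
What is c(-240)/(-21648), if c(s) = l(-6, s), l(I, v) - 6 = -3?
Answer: -1/7216 ≈ -0.00013858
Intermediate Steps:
l(I, v) = 3 (l(I, v) = 6 - 3 = 3)
c(s) = 3
c(-240)/(-21648) = 3/(-21648) = 3*(-1/21648) = -1/7216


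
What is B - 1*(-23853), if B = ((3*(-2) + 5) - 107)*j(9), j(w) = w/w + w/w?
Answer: 23637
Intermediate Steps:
j(w) = 2 (j(w) = 1 + 1 = 2)
B = -216 (B = ((3*(-2) + 5) - 107)*2 = ((-6 + 5) - 107)*2 = (-1 - 107)*2 = -108*2 = -216)
B - 1*(-23853) = -216 - 1*(-23853) = -216 + 23853 = 23637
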